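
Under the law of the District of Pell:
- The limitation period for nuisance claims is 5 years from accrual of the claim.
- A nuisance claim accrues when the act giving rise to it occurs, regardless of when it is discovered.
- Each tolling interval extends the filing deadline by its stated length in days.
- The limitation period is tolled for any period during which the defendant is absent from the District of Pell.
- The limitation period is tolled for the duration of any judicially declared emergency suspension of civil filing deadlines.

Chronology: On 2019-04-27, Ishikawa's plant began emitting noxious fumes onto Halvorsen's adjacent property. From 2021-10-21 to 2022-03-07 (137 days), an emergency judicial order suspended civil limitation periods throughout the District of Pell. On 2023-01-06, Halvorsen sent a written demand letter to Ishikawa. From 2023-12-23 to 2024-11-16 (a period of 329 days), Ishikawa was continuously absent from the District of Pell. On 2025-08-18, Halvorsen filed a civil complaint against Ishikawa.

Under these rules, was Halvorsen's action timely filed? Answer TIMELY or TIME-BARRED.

The limitation period began to run on 2019-04-27.
Adding the 5 years base period to 2019-04-27 gives a deadline of 2024-04-27, before any tolling.
Because the emergency suspension of filing deadlines ran from 2021-10-21 to 2022-03-07, the deadline is extended by 137 days to 2024-09-11.
Because the defendant's absence from the jurisdiction ran from 2023-12-23 to 2024-11-16, the deadline is extended by 329 days to 2025-08-06.
The other events in the timeline have no effect on the limitation period under the stated rules.
Halvorsen filed on 2025-08-18, after the 2025-08-06 deadline, so the action is time-barred.

TIME-BARRED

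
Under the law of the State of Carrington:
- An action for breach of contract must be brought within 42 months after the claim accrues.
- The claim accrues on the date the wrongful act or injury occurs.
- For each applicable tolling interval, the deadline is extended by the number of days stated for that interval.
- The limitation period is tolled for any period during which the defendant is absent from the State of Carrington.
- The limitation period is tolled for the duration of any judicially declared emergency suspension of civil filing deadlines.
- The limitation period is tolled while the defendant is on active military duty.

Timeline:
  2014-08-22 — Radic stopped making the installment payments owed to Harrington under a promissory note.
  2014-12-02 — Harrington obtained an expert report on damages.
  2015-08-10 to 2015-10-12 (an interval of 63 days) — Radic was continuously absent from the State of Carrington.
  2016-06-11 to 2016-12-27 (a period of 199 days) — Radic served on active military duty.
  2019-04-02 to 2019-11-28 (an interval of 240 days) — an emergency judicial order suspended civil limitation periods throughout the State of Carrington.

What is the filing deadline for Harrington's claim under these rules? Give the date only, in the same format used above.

The claim accrued on 2014-08-22, the date of the act.
Adding the 42 months base period to 2014-08-22 gives a deadline of 2018-02-22, before any tolling.
The defendant's absence from the jurisdiction from 2015-08-10 to 2015-10-12 tolled the period for 63 days, extending the deadline to 2018-04-26.
The defendant's active military service from 2016-06-11 to 2016-12-27 tolled the period for 199 days, extending the deadline to 2018-11-11.
The emergency suspension of filing deadlines from 2019-04-02 to 2019-11-28 began after the period had already run on 2018-11-11, so it has no tolling effect.
None of the other events listed affects the running of the period under the stated rules.

2018-11-11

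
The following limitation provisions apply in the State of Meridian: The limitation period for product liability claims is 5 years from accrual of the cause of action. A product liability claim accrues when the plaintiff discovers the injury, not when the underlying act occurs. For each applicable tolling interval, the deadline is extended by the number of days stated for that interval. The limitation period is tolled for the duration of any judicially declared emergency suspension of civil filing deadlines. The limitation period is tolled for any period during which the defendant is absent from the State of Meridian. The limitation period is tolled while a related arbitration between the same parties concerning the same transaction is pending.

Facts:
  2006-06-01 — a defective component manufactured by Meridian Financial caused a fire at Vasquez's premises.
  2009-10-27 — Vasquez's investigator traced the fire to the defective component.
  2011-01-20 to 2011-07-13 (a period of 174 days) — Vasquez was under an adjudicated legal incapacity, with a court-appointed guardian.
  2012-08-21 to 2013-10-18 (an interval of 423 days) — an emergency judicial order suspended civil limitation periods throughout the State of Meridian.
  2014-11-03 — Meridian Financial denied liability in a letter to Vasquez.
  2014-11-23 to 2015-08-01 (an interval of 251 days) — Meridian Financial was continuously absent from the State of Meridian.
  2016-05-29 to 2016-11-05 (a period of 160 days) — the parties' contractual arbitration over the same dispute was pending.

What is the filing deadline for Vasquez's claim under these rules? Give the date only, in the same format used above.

2017-02-07

Under the discovery rule, the claim accrued on 2009-10-27, when Vasquez discovered the injury — not on the 2006-06-01 date of the underlying act.
Adding the 5 years base period to 2009-10-27 gives a deadline of 2014-10-27, before any tolling.
Because the emergency suspension of filing deadlines ran from 2012-08-21 to 2013-10-18, the deadline is extended by 423 days to 2015-12-24.
The period was tolled for 251 days by the defendant's absence from the jurisdiction (2014-11-23 to 2015-08-01), pushing the deadline to 2016-08-31.
The pending related arbitration from 2016-05-29 to 2016-11-05 tolled the period for 160 days, extending the deadline to 2017-02-07.
No stated provision tolls the period for the plaintiff's incapacity, so the interval from 2011-01-20 to 2011-07-13 has no effect on the deadline.
Nothing else in the chronology tolls or restarts the period.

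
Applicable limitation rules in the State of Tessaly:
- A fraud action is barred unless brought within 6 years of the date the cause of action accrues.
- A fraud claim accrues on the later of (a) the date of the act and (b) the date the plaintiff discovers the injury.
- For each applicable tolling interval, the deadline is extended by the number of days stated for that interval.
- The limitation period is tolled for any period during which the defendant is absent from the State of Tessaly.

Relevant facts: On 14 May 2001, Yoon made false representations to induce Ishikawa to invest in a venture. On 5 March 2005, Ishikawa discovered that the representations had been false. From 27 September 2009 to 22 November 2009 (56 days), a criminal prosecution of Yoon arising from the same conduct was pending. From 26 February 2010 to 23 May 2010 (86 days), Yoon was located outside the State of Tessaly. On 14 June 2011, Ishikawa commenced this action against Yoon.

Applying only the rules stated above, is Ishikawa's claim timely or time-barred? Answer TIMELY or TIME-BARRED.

The claim accrued on 5 March 2005 — the later of the 14 May 2001 act and the 5 March 2005 discovery.
The untolled deadline — 6 years after 5 March 2005 — is 5 March 2011.
The defendant's absence from the jurisdiction from 26 February 2010 to 23 May 2010 tolled the period for 86 days, extending the deadline to 30 May 2011.
The pending criminal prosecution from 27 September 2009 to 22 November 2009 does not toll the period, because no stated rule makes a criminal prosecution a tolling event.
Filing on 14 June 2011 missed the 30 May 2011 deadline — the action is time-barred.

TIME-BARRED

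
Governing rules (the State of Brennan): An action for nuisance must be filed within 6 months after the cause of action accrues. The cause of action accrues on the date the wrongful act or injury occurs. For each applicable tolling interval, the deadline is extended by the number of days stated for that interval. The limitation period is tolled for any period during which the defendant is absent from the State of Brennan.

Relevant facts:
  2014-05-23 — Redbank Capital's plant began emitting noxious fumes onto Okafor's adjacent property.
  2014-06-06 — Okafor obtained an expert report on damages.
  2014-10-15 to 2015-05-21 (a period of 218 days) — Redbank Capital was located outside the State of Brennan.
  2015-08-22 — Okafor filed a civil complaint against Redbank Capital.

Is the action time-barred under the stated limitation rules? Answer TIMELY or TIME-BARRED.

The claim accrued on 2014-05-23, when the wrongful act occurred.
6 months from 2014-05-23 is 2014-11-23.
Because the defendant's absence from the jurisdiction ran from 2014-10-15 to 2015-05-21, the deadline is extended by 218 days to 2015-06-29.
The other events in the timeline have no effect on the limitation period under the stated rules.
Okafor filed on 2015-08-22, after the 2015-06-29 deadline, so the action is time-barred.

TIME-BARRED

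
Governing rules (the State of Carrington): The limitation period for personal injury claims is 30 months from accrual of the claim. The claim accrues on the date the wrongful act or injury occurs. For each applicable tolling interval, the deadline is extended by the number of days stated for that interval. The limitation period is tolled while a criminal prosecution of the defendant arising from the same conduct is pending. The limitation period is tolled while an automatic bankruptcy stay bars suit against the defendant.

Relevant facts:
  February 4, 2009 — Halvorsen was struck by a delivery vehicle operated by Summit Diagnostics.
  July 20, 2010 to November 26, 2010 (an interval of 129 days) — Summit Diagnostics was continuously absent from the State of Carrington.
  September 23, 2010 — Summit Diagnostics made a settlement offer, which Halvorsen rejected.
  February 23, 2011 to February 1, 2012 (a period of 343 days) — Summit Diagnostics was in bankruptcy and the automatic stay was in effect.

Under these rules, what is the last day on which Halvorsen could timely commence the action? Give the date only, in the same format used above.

July 12, 2012

The limitation period began to run on February 4, 2009.
The untolled deadline — 30 months after February 4, 2009 — is August 4, 2011.
The period was tolled for 343 days by the automatic bankruptcy stay (February 23, 2011 to February 1, 2012), pushing the deadline to July 12, 2012.
Although the defendant's absence ran from July 20, 2010 to November 26, 2010, the stated rules do not make that a tolling event, so it is disregarded.
The other events in the timeline have no effect on the limitation period under the stated rules.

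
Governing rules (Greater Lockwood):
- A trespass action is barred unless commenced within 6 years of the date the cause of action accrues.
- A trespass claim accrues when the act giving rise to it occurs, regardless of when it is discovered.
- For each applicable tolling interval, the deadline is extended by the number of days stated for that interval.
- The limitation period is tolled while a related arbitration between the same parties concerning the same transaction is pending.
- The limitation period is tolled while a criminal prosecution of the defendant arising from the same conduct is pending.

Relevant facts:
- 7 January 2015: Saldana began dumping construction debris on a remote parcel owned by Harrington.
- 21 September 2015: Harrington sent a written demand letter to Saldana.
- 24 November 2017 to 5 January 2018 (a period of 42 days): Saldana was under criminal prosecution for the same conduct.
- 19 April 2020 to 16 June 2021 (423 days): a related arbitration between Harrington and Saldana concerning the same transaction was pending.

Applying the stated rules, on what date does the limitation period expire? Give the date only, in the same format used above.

17 April 2022

The claim accrued on 7 January 2015, when the wrongful act occurred.
Adding the 6 years base period to 7 January 2015 gives a deadline of 7 January 2021, before any tolling.
The period was tolled for 42 days by the pending criminal prosecution (24 November 2017 to 5 January 2018), pushing the deadline to 18 February 2021.
The period was tolled for 423 days by the pending related arbitration (19 April 2020 to 16 June 2021), pushing the deadline to 17 April 2022.
Nothing else in the chronology tolls or restarts the period.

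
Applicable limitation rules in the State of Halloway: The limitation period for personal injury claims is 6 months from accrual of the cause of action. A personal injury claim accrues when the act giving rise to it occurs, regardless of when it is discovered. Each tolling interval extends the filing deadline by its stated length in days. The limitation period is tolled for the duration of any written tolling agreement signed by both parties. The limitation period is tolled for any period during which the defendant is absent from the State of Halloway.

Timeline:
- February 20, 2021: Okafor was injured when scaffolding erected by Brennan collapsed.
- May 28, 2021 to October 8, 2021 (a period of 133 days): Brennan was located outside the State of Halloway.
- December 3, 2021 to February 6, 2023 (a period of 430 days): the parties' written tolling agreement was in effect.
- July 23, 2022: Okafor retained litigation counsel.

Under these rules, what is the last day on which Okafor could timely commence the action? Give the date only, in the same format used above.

March 6, 2023

The claim accrued on February 20, 2021, when the wrongful act occurred.
Adding the 6 months base period to February 20, 2021 gives a deadline of August 20, 2021, before any tolling.
Because the defendant's absence from the jurisdiction ran from May 28, 2021 to October 8, 2021, the deadline is extended by 133 days to December 31, 2021.
The period was tolled for 430 days by the written tolling agreement (December 3, 2021 to February 6, 2023), pushing the deadline to March 6, 2023.
The other events in the timeline have no effect on the limitation period under the stated rules.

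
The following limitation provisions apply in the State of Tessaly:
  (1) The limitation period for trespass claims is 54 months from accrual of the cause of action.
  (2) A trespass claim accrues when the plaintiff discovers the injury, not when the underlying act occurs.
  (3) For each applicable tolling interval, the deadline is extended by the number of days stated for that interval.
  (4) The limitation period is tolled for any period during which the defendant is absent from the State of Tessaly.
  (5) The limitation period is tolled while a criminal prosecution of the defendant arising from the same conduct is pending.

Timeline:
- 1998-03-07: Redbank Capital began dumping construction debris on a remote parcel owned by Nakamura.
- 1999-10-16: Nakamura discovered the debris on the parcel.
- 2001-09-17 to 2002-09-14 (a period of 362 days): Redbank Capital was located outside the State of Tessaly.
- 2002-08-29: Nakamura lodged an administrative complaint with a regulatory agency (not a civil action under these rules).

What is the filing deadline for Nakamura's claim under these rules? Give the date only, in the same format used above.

2005-04-13

Accrual is tied to discovery, so the period began on 1999-10-16 rather than on 1998-03-07 when the act occurred.
The untolled deadline — 54 months after 1999-10-16 — is 2004-04-16.
The period was tolled for 362 days by the defendant's absence from the jurisdiction (2001-09-17 to 2002-09-14), pushing the deadline to 2005-04-13.
The other events in the timeline have no effect on the limitation period under the stated rules.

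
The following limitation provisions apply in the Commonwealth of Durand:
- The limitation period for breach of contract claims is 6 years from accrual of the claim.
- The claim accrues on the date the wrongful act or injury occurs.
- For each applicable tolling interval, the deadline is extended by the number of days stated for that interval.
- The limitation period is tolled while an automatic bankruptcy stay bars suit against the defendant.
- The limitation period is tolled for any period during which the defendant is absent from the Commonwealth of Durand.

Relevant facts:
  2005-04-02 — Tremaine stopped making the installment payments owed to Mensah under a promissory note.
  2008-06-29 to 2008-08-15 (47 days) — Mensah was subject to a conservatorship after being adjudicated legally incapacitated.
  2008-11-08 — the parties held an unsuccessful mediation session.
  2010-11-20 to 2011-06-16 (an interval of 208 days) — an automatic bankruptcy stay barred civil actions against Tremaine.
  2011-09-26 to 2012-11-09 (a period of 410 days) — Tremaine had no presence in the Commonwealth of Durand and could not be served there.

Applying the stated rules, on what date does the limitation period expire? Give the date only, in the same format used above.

2012-12-10

The claim accrued on 2005-04-02, the date of the act.
6 years from 2005-04-02 is 2011-04-02.
Because the automatic bankruptcy stay ran from 2010-11-20 to 2011-06-16, the deadline is extended by 208 days to 2011-10-27.
The defendant's absence from the jurisdiction from 2011-09-26 to 2012-11-09 tolled the period for 410 days, extending the deadline to 2012-12-10.
No stated provision tolls the period for the plaintiff's incapacity, so the interval from 2008-06-29 to 2008-08-15 has no effect on the deadline.
Nothing else in the chronology tolls or restarts the period.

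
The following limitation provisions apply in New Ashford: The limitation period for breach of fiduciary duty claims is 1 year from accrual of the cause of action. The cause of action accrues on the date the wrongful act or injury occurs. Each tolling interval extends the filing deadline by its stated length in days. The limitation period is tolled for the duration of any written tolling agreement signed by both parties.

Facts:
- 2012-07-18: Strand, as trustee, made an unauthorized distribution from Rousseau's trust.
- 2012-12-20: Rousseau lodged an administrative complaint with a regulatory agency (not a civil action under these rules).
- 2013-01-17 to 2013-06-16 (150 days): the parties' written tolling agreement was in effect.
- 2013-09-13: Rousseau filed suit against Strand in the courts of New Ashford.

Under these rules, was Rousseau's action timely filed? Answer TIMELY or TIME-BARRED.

The cause of action accrued on 2012-07-18, the date of the act.
Adding the 1 year base period to 2012-07-18 gives a deadline of 2013-07-18, before any tolling.
The period was tolled for 150 days by the written tolling agreement (2013-01-17 to 2013-06-16), pushing the deadline to 2013-12-15.
Nothing else in the chronology tolls or restarts the period.
Rousseau filed on 2013-09-13, before the 2013-12-15 deadline, so the action is timely.

TIMELY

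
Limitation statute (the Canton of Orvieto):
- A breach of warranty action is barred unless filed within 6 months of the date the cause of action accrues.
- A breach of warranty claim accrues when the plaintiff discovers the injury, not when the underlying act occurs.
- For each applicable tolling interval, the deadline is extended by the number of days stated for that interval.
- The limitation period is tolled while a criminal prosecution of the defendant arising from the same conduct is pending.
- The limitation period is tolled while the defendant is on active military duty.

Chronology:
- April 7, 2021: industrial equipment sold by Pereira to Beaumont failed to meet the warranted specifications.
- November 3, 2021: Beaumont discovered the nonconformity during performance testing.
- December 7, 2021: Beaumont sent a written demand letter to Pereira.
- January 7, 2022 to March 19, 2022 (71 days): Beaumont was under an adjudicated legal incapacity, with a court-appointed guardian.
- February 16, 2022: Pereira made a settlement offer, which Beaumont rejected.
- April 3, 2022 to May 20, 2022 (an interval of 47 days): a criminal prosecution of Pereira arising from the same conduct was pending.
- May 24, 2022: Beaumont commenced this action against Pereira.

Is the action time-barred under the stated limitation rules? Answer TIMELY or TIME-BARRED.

Under the discovery rule, the claim accrued on November 3, 2021, when Beaumont discovered the injury — not on the April 7, 2021 date of the underlying act.
Adding the 6 months base period to November 3, 2021 gives a deadline of May 3, 2022, before any tolling.
Because the pending criminal prosecution ran from April 3, 2022 to May 20, 2022, the deadline is extended by 47 days to June 19, 2022.
No stated provision tolls the period for the plaintiff's incapacity, so the interval from January 7, 2022 to March 19, 2022 has no effect on the deadline.
Nothing else in the chronology tolls or restarts the period.
The May 24, 2022 filing precedes the June 19, 2022 deadline; the claim is timely.

TIMELY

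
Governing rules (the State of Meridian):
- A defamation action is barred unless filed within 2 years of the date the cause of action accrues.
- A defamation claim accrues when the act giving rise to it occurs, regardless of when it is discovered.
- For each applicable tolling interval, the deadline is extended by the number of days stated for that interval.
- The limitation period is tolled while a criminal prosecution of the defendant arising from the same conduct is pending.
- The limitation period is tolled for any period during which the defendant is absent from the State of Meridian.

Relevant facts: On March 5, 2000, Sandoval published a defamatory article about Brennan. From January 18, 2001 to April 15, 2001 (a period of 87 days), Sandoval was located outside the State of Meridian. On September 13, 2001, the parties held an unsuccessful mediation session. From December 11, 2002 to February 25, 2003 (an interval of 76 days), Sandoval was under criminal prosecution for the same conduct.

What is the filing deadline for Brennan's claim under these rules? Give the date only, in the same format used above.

May 31, 2002

The claim accrued on March 5, 2000, when the wrongful act occurred.
Adding the 2 years base period to March 5, 2000 gives a deadline of March 5, 2002, before any tolling.
The defendant's absence from the jurisdiction from January 18, 2001 to April 15, 2001 tolled the period for 87 days, extending the deadline to May 31, 2002.
By the time the pending criminal prosecution began on December 11, 2002, the limitation period had already expired on May 31, 2002; that interval cannot revive it.
None of the other events listed affects the running of the period under the stated rules.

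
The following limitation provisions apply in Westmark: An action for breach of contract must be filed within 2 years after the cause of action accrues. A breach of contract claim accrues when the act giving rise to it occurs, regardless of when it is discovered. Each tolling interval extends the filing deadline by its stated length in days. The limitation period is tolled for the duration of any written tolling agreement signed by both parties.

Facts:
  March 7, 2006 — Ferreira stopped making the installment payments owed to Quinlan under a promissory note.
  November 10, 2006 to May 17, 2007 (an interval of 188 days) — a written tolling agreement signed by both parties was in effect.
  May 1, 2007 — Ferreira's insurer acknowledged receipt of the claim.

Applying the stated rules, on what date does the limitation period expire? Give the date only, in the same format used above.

The cause of action accrued on March 7, 2006, the date of the act.
The untolled deadline — 2 years after March 7, 2006 — is March 7, 2008.
The written tolling agreement from November 10, 2006 to May 17, 2007 tolled the period for 188 days, extending the deadline to September 11, 2008.
The other events in the timeline have no effect on the limitation period under the stated rules.

September 11, 2008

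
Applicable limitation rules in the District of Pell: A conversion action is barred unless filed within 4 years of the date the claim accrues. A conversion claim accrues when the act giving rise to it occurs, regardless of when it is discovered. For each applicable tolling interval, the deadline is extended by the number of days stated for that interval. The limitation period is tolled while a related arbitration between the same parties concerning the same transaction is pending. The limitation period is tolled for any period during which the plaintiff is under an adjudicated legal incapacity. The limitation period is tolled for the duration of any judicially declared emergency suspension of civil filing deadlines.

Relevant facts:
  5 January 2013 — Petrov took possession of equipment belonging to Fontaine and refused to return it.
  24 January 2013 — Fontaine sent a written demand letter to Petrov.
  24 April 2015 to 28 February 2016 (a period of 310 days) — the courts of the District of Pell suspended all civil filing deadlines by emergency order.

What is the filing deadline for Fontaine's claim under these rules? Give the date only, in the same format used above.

The limitation period began to run on 5 January 2013.
The untolled deadline — 4 years after 5 January 2013 — is 5 January 2017.
Because the emergency suspension of filing deadlines ran from 24 April 2015 to 28 February 2016, the deadline is extended by 310 days to 11 November 2017.
Nothing else in the chronology tolls or restarts the period.

11 November 2017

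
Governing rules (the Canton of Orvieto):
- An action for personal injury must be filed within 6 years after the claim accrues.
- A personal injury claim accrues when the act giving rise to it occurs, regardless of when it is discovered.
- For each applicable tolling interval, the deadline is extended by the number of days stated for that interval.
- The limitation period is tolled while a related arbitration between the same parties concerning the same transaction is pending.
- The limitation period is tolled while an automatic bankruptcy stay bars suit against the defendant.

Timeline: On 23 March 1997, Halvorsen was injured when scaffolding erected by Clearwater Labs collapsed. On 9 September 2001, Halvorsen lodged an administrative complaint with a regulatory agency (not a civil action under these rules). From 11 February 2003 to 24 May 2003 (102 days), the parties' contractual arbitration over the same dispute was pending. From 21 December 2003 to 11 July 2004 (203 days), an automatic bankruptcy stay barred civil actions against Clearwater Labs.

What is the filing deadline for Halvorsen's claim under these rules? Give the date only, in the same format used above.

The limitation period began to run on 23 March 1997.
The untolled deadline — 6 years after 23 March 1997 — is 23 March 2003.
The pending related arbitration from 11 February 2003 to 24 May 2003 tolled the period for 102 days, extending the deadline to 3 July 2003.
By the time the automatic bankruptcy stay began on 21 December 2003, the limitation period had already expired on 3 July 2003; that interval cannot revive it.
None of the other events listed affects the running of the period under the stated rules.

3 July 2003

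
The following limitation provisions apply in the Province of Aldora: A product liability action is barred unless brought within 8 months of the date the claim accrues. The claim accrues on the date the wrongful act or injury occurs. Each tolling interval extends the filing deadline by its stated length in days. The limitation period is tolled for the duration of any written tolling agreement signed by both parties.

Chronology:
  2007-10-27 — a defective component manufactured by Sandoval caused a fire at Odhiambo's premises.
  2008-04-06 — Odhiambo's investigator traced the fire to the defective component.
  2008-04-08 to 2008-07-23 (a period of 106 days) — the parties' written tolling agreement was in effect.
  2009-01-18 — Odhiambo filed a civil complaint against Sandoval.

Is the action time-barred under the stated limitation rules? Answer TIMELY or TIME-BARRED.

Because the rule ties accrual to occurrence, the claim accrued on 2007-10-27, not on the 2008-04-06 discovery date.
Adding the 8 months base period to 2007-10-27 gives a deadline of 2008-06-27, before any tolling.
Because the written tolling agreement ran from 2008-04-08 to 2008-07-23, the deadline is extended by 106 days to 2008-10-11.
The 2009-01-18 filing falls after the 2008-10-11 deadline; the claim is time-barred.

TIME-BARRED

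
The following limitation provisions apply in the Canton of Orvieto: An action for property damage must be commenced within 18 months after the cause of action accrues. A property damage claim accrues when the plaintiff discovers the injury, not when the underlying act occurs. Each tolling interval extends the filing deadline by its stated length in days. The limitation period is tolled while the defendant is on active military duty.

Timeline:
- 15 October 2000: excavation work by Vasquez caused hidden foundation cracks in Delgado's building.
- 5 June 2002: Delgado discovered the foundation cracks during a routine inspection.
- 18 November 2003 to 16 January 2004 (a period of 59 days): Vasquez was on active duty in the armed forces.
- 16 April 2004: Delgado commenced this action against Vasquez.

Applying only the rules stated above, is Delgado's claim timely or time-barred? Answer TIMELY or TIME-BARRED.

TIME-BARRED

Under the discovery rule, the claim accrued on 5 June 2002, when Delgado discovered the injury — not on the 15 October 2000 date of the underlying act.
18 months from 5 June 2002 is 5 December 2003.
The defendant's active military service from 18 November 2003 to 16 January 2004 tolled the period for 59 days, extending the deadline to 2 February 2004.
The 16 April 2004 filing falls after the 2 February 2004 deadline; the claim is time-barred.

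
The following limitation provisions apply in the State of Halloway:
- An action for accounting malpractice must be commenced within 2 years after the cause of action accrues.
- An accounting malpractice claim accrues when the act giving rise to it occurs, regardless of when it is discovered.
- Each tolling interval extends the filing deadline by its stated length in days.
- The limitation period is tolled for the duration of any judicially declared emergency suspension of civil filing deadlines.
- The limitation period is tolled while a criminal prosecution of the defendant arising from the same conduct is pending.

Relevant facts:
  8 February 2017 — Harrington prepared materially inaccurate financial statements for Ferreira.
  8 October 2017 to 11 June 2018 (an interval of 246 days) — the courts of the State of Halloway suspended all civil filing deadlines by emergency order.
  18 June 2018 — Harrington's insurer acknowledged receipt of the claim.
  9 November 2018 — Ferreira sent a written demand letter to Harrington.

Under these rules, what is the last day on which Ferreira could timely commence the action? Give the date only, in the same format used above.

The claim accrued on 8 February 2017, when the wrongful act occurred.
The untolled deadline — 2 years after 8 February 2017 — is 8 February 2019.
The emergency suspension of filing deadlines from 8 October 2017 to 11 June 2018 tolled the period for 246 days, extending the deadline to 12 October 2019.
The other events in the timeline have no effect on the limitation period under the stated rules.

12 October 2019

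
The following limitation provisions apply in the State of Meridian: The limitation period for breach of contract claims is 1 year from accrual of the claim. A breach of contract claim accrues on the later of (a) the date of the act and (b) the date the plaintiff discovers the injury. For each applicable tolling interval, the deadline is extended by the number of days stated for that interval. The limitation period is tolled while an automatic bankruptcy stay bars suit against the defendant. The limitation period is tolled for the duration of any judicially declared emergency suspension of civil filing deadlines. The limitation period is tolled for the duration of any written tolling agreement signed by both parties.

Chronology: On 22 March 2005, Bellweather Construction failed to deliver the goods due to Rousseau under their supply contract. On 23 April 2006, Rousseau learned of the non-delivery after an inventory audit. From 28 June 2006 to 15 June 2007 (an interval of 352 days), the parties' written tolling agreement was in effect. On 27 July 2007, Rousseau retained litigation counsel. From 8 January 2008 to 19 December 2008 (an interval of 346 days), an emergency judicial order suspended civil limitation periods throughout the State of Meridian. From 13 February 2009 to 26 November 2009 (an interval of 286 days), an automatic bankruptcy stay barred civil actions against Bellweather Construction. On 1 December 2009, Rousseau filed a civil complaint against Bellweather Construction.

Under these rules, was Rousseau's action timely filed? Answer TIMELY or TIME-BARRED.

The claim accrued on 23 April 2006 — the later of the 22 March 2005 act and the 23 April 2006 discovery.
Adding the 1 year base period to 23 April 2006 gives a deadline of 23 April 2007, before any tolling.
The written tolling agreement from 28 June 2006 to 15 June 2007 tolled the period for 352 days, extending the deadline to 9 April 2008.
The period was tolled for 346 days by the emergency suspension of filing deadlines (8 January 2008 to 19 December 2008), pushing the deadline to 21 March 2009.
Because the automatic bankruptcy stay ran from 13 February 2009 to 26 November 2009, the deadline is extended by 286 days to 1 January 2010.
The other events in the timeline have no effect on the limitation period under the stated rules.
Filing on 1 December 2009 beat the 1 January 2010 deadline — the action is timely.

TIMELY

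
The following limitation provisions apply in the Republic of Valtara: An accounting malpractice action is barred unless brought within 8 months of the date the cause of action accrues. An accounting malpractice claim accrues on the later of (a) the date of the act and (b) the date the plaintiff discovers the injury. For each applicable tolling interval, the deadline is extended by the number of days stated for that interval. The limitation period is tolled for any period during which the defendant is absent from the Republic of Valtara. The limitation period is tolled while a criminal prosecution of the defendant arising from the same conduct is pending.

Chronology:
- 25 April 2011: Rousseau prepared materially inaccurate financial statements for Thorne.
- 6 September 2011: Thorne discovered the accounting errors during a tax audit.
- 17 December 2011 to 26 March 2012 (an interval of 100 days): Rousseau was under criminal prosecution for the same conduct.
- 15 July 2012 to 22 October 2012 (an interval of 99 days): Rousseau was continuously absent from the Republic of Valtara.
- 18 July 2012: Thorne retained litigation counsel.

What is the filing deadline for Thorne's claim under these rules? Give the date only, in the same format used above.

Because discovery on 6 September 2011 post-dates the 25 April 2011 act, accrual under the later-of rule falls on 6 September 2011.
The untolled deadline — 8 months after 6 September 2011 — is 6 May 2012.
The pending criminal prosecution from 17 December 2011 to 26 March 2012 tolled the period for 100 days, extending the deadline to 14 August 2012.
The period was tolled for 99 days by the defendant's absence from the jurisdiction (15 July 2012 to 22 October 2012), pushing the deadline to 21 November 2012.
None of the other events listed affects the running of the period under the stated rules.

21 November 2012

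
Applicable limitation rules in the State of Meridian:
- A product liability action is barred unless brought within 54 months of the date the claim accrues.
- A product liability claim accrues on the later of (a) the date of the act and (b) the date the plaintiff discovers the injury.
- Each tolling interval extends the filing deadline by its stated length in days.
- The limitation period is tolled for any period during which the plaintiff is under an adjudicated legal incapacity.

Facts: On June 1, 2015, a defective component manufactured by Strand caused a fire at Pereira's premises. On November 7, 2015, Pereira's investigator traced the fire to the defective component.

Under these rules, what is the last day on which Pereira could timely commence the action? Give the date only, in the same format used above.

May 7, 2020

Taking the later of the act (June 1, 2015) and discovery (November 7, 2015), the claim accrued on November 7, 2015.
Adding the 54 months base period to November 7, 2015 gives a deadline of May 7, 2020, before any tolling.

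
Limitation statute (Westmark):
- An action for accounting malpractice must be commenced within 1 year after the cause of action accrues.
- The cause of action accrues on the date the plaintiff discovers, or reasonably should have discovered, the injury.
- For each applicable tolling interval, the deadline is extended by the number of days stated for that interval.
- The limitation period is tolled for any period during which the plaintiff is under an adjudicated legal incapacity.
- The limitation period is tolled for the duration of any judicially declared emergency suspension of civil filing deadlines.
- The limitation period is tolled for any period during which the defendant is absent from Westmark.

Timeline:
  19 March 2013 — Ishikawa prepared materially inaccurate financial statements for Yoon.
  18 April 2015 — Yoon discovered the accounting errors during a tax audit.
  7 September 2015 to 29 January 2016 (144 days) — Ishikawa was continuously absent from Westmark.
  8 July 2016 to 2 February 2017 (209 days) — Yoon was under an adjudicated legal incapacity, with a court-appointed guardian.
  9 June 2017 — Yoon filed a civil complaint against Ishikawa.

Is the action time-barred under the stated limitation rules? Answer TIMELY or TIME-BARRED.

TIME-BARRED

The claim did not accrue until Yoon discovered the injury on 18 April 2015; the 19 March 2013 act date does not start the clock under the stated rule.
1 year from 18 April 2015 is 18 April 2016.
The defendant's absence from the jurisdiction from 7 September 2015 to 29 January 2016 tolled the period for 144 days, extending the deadline to 9 September 2016.
The plaintiff's legal incapacity from 8 July 2016 to 2 February 2017 tolled the period for 209 days, extending the deadline to 6 April 2017.
Filing on 9 June 2017 missed the 6 April 2017 deadline — the action is time-barred.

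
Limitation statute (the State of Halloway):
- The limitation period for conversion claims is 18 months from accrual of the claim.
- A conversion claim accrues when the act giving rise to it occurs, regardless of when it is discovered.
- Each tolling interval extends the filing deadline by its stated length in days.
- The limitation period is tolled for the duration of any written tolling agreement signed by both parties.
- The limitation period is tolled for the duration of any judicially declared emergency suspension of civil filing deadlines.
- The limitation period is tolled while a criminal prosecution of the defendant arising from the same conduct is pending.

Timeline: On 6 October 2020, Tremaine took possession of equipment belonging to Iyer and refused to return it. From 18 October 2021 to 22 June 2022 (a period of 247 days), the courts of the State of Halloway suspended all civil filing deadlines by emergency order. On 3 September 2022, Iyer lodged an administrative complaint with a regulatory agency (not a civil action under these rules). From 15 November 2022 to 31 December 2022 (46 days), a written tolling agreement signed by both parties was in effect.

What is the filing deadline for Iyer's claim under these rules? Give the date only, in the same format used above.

The limitation period began to run on 6 October 2020.
18 months from 6 October 2020 is 6 April 2022.
The period was tolled for 247 days by the emergency suspension of filing deadlines (18 October 2021 to 22 June 2022), pushing the deadline to 9 December 2022.
The written tolling agreement from 15 November 2022 to 31 December 2022 tolled the period for 46 days, extending the deadline to 24 January 2023.
None of the other events listed affects the running of the period under the stated rules.

24 January 2023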